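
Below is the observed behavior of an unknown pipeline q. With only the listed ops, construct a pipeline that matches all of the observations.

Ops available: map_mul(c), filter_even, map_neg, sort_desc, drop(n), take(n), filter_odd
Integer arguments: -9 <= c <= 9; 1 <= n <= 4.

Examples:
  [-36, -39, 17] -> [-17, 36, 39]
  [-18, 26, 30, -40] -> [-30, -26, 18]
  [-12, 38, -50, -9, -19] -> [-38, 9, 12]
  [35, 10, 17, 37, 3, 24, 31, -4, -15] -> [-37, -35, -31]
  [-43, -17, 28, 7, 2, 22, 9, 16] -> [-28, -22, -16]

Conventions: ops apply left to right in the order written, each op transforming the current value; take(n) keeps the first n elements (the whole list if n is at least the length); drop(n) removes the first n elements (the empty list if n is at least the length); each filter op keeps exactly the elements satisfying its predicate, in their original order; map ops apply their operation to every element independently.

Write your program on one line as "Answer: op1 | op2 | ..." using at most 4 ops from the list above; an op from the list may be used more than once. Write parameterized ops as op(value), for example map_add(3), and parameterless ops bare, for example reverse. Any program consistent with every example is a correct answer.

sort_desc | map_neg | take(3)

Check, running the answer program on each example:
  [-36, -39, 17] -> [17, -36, -39] -> [-17, 36, 39] -> [-17, 36, 39]
  [-18, 26, 30, -40] -> [30, 26, -18, -40] -> [-30, -26, 18, 40] -> [-30, -26, 18]
  [-12, 38, -50, -9, -19] -> [38, -9, -12, -19, -50] -> [-38, 9, 12, 19, 50] -> [-38, 9, 12]
  [35, 10, 17, 37, 3, 24, 31, -4, -15] -> [37, 35, 31, 24, 17, 10, 3, -4, -15] -> [-37, -35, -31, -24, -17, -10, -3, 4, 15] -> [-37, -35, -31]
  [-43, -17, 28, 7, 2, 22, 9, 16] -> [28, 22, 16, 9, 7, 2, -17, -43] -> [-28, -22, -16, -9, -7, -2, 17, 43] -> [-28, -22, -16]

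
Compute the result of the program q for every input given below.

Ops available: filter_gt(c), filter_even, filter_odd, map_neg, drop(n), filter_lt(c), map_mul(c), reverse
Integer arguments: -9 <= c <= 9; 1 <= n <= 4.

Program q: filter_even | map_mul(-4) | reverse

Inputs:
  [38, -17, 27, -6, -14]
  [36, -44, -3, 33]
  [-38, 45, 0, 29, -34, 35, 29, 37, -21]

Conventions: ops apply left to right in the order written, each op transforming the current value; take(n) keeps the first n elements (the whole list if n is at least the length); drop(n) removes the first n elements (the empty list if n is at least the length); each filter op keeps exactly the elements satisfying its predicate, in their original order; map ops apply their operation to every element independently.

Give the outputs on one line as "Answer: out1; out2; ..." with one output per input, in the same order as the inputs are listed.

Execution, op by op:
  [38, -17, 27, -6, -14] -> [38, -6, -14] -> [-152, 24, 56] -> [56, 24, -152]
  [36, -44, -3, 33] -> [36, -44] -> [-144, 176] -> [176, -144]
  [-38, 45, 0, 29, -34, 35, 29, 37, -21] -> [-38, 0, -34] -> [152, 0, 136] -> [136, 0, 152]

[56, 24, -152]; [176, -144]; [136, 0, 152]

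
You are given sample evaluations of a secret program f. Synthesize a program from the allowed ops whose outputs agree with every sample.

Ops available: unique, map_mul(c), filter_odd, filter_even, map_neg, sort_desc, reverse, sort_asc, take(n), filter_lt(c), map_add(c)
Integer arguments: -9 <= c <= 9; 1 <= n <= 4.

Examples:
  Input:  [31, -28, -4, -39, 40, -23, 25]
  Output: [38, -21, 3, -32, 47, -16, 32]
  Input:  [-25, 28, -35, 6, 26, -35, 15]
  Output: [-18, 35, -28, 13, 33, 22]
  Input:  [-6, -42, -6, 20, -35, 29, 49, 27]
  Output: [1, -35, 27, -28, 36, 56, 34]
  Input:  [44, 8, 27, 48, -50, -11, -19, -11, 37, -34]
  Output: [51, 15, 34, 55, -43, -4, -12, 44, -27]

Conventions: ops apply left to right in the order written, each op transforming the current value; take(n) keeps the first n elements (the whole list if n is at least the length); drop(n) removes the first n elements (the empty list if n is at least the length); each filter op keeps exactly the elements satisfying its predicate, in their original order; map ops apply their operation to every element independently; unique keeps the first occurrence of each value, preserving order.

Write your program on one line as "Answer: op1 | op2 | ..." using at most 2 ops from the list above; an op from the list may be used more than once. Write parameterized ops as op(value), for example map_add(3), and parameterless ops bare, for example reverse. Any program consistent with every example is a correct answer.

unique | map_add(7)

Check, running the answer program on each example:
  [31, -28, -4, -39, 40, -23, 25] -> [31, -28, -4, -39, 40, -23, 25] -> [38, -21, 3, -32, 47, -16, 32]
  [-25, 28, -35, 6, 26, -35, 15] -> [-25, 28, -35, 6, 26, 15] -> [-18, 35, -28, 13, 33, 22]
  [-6, -42, -6, 20, -35, 29, 49, 27] -> [-6, -42, 20, -35, 29, 49, 27] -> [1, -35, 27, -28, 36, 56, 34]
  [44, 8, 27, 48, -50, -11, -19, -11, 37, -34] -> [44, 8, 27, 48, -50, -11, -19, 37, -34] -> [51, 15, 34, 55, -43, -4, -12, 44, -27]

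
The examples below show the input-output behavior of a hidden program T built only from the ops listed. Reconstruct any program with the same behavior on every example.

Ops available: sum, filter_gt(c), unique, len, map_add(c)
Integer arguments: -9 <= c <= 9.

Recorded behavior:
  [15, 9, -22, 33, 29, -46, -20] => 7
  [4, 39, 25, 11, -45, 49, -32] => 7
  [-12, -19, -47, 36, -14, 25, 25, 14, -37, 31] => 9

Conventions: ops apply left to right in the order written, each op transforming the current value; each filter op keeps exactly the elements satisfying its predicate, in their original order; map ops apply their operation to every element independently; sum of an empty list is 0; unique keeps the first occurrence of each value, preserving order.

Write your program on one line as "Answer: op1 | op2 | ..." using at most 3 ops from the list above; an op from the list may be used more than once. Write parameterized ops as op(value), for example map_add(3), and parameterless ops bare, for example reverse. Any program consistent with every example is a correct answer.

map_add(1) | unique | len

Check, running the answer program on each example:
  [15, 9, -22, 33, 29, -46, -20] -> [16, 10, -21, 34, 30, -45, -19] -> [16, 10, -21, 34, 30, -45, -19] -> 7
  [4, 39, 25, 11, -45, 49, -32] -> [5, 40, 26, 12, -44, 50, -31] -> [5, 40, 26, 12, -44, 50, -31] -> 7
  [-12, -19, -47, 36, -14, 25, 25, 14, -37, 31] -> [-11, -18, -46, 37, -13, 26, 26, 15, -36, 32] -> [-11, -18, -46, 37, -13, 26, 15, -36, 32] -> 9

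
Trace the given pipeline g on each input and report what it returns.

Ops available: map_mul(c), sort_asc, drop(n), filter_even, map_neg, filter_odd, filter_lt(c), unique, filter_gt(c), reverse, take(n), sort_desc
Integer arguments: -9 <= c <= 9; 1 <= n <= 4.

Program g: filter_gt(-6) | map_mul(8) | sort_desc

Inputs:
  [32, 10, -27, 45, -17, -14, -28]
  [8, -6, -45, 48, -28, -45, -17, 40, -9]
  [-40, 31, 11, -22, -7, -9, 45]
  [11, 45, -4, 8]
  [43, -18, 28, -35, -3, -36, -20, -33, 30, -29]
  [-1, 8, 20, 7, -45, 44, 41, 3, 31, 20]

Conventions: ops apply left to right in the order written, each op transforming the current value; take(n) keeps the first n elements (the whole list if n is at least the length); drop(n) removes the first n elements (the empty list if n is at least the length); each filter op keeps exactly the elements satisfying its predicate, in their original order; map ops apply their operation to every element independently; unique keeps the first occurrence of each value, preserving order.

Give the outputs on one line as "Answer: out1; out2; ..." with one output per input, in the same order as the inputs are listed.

Execution, op by op:
  [32, 10, -27, 45, -17, -14, -28] -> [32, 10, 45] -> [256, 80, 360] -> [360, 256, 80]
  [8, -6, -45, 48, -28, -45, -17, 40, -9] -> [8, 48, 40] -> [64, 384, 320] -> [384, 320, 64]
  [-40, 31, 11, -22, -7, -9, 45] -> [31, 11, 45] -> [248, 88, 360] -> [360, 248, 88]
  [11, 45, -4, 8] -> [11, 45, -4, 8] -> [88, 360, -32, 64] -> [360, 88, 64, -32]
  [43, -18, 28, -35, -3, -36, -20, -33, 30, -29] -> [43, 28, -3, 30] -> [344, 224, -24, 240] -> [344, 240, 224, -24]
  [-1, 8, 20, 7, -45, 44, 41, 3, 31, 20] -> [-1, 8, 20, 7, 44, 41, 3, 31, 20] -> [-8, 64, 160, 56, 352, 328, 24, 248, 160] -> [352, 328, 248, 160, 160, 64, 56, 24, -8]

[360, 256, 80]; [384, 320, 64]; [360, 248, 88]; [360, 88, 64, -32]; [344, 240, 224, -24]; [352, 328, 248, 160, 160, 64, 56, 24, -8]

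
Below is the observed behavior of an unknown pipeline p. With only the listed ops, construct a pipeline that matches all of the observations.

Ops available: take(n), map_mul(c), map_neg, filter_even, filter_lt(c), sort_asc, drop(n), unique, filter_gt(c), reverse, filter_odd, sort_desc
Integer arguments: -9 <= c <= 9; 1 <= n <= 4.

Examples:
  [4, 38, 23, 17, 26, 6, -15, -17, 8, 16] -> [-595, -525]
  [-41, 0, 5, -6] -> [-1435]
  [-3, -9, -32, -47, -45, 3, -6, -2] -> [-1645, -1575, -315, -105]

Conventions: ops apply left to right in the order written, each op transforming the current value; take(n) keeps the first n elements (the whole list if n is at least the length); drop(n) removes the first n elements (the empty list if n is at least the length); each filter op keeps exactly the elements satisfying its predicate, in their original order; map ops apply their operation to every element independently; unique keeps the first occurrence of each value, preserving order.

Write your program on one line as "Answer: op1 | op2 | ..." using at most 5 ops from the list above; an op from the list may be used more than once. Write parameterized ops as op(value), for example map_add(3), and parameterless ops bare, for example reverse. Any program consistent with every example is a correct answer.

map_mul(5) | filter_odd | sort_asc | map_mul(7) | filter_lt(-3)

Check, running the answer program on each example:
  [4, 38, 23, 17, 26, 6, -15, -17, 8, 16] -> [20, 190, 115, 85, 130, 30, -75, -85, 40, 80] -> [115, 85, -75, -85] -> [-85, -75, 85, 115] -> [-595, -525, 595, 805] -> [-595, -525]
  [-41, 0, 5, -6] -> [-205, 0, 25, -30] -> [-205, 25] -> [-205, 25] -> [-1435, 175] -> [-1435]
  [-3, -9, -32, -47, -45, 3, -6, -2] -> [-15, -45, -160, -235, -225, 15, -30, -10] -> [-15, -45, -235, -225, 15] -> [-235, -225, -45, -15, 15] -> [-1645, -1575, -315, -105, 105] -> [-1645, -1575, -315, -105]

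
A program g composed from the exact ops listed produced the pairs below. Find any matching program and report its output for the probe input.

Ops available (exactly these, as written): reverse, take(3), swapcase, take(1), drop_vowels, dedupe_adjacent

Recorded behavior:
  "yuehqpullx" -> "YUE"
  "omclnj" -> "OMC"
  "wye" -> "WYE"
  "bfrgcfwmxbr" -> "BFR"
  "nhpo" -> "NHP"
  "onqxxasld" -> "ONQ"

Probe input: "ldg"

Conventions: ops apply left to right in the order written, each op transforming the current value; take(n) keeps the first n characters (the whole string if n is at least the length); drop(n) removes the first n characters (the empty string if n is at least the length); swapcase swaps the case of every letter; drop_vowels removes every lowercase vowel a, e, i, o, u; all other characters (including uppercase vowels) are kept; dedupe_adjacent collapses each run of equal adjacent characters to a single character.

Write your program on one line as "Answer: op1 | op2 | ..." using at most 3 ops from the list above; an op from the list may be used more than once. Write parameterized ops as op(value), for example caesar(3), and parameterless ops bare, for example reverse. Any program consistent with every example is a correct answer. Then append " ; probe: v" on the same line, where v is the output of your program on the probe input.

swapcase | dedupe_adjacent | take(3) ; probe: "LDG"

Check, running the answer program on each example:
  "yuehqpullx" -> "YUEHQPULLX" -> "YUEHQPULX" -> "YUE"
  "omclnj" -> "OMCLNJ" -> "OMCLNJ" -> "OMC"
  "wye" -> "WYE" -> "WYE" -> "WYE"
  "bfrgcfwmxbr" -> "BFRGCFWMXBR" -> "BFRGCFWMXBR" -> "BFR"
  "nhpo" -> "NHPO" -> "NHPO" -> "NHP"
  "onqxxasld" -> "ONQXXASLD" -> "ONQXASLD" -> "ONQ"
  probe: "ldg" -> "LDG" -> "LDG" -> "LDG"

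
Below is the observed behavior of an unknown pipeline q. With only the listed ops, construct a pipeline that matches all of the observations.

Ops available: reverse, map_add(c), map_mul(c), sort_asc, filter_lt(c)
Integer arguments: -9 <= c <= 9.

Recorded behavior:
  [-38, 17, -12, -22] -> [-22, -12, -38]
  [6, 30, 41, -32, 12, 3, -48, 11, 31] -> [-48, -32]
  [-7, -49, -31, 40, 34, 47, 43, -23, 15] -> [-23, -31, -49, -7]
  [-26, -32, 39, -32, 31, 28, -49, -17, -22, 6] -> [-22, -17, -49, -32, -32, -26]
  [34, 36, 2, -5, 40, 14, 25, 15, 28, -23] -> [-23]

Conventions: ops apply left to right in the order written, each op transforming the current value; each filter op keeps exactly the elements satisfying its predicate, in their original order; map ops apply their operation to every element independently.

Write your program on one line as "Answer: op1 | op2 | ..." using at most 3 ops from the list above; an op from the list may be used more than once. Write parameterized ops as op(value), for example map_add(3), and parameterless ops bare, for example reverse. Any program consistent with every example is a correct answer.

filter_lt(-6) | reverse

Check, running the answer program on each example:
  [-38, 17, -12, -22] -> [-38, -12, -22] -> [-22, -12, -38]
  [6, 30, 41, -32, 12, 3, -48, 11, 31] -> [-32, -48] -> [-48, -32]
  [-7, -49, -31, 40, 34, 47, 43, -23, 15] -> [-7, -49, -31, -23] -> [-23, -31, -49, -7]
  [-26, -32, 39, -32, 31, 28, -49, -17, -22, 6] -> [-26, -32, -32, -49, -17, -22] -> [-22, -17, -49, -32, -32, -26]
  [34, 36, 2, -5, 40, 14, 25, 15, 28, -23] -> [-23] -> [-23]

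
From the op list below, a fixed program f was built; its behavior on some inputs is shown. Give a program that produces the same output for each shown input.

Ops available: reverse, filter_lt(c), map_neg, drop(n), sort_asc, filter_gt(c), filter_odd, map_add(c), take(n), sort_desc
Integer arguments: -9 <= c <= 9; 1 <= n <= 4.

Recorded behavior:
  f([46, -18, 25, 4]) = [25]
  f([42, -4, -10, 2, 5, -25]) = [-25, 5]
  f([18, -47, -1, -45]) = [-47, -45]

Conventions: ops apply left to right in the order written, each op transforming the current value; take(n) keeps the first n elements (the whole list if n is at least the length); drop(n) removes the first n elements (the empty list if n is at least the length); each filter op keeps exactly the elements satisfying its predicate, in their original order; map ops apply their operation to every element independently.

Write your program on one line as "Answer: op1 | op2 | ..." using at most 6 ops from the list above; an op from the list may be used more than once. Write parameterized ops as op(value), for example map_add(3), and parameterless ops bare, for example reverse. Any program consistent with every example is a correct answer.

drop(1) | filter_odd | reverse | sort_asc | take(2)

Check, running the answer program on each example:
  [46, -18, 25, 4] -> [-18, 25, 4] -> [25] -> [25] -> [25] -> [25]
  [42, -4, -10, 2, 5, -25] -> [-4, -10, 2, 5, -25] -> [5, -25] -> [-25, 5] -> [-25, 5] -> [-25, 5]
  [18, -47, -1, -45] -> [-47, -1, -45] -> [-47, -1, -45] -> [-45, -1, -47] -> [-47, -45, -1] -> [-47, -45]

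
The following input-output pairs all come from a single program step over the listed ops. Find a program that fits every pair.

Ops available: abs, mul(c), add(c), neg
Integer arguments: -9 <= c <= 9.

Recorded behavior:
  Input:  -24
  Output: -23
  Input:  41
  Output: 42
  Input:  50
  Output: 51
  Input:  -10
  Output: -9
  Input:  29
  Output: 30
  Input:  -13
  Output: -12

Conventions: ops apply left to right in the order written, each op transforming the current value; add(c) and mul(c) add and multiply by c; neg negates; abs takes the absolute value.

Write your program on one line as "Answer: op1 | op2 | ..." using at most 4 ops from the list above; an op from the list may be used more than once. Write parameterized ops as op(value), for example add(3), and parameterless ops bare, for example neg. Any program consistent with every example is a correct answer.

add(-1) | add(6) | add(3) | add(-7)

Check, running the answer program on each example:
  -24 -> -25 -> -19 -> -16 -> -23
  41 -> 40 -> 46 -> 49 -> 42
  50 -> 49 -> 55 -> 58 -> 51
  -10 -> -11 -> -5 -> -2 -> -9
  29 -> 28 -> 34 -> 37 -> 30
  -13 -> -14 -> -8 -> -5 -> -12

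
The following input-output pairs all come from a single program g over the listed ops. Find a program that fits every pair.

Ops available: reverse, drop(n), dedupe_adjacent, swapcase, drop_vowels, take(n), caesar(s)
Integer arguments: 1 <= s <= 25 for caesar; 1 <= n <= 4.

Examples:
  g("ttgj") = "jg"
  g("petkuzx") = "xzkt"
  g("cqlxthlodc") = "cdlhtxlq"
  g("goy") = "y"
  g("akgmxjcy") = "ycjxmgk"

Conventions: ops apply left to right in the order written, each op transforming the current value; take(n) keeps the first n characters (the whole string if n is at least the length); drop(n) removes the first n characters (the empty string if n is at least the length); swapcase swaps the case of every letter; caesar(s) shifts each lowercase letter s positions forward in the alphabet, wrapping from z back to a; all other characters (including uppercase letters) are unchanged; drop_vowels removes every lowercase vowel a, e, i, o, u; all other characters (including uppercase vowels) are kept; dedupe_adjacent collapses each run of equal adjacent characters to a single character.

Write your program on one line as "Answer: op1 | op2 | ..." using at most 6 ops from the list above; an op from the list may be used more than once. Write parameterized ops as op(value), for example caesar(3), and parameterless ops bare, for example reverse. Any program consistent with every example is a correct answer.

reverse | dedupe_adjacent | reverse | drop(1) | drop_vowels | reverse

Check, running the answer program on each example:
  "ttgj" -> "jgtt" -> "jgt" -> "tgj" -> "gj" -> "gj" -> "jg"
  "petkuzx" -> "xzuktep" -> "xzuktep" -> "petkuzx" -> "etkuzx" -> "tkzx" -> "xzkt"
  "cqlxthlodc" -> "cdolhtxlqc" -> "cdolhtxlqc" -> "cqlxthlodc" -> "qlxthlodc" -> "qlxthldc" -> "cdlhtxlq"
  "goy" -> "yog" -> "yog" -> "goy" -> "oy" -> "y" -> "y"
  "akgmxjcy" -> "ycjxmgka" -> "ycjxmgka" -> "akgmxjcy" -> "kgmxjcy" -> "kgmxjcy" -> "ycjxmgk"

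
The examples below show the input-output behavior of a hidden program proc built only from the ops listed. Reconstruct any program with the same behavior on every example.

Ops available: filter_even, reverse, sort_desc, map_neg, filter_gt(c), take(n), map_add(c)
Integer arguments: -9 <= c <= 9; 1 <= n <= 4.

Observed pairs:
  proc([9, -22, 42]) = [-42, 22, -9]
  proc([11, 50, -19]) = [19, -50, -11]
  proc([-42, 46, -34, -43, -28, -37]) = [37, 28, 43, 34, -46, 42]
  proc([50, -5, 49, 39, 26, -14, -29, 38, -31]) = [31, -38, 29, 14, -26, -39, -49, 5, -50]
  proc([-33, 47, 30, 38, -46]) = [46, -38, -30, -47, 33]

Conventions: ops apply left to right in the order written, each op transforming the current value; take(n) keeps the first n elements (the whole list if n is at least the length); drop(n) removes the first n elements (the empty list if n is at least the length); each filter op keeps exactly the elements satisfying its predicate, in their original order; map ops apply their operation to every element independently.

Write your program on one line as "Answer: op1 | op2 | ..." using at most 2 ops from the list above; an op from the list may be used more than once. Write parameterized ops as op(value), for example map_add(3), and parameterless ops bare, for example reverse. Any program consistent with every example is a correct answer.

map_neg | reverse

Check, running the answer program on each example:
  [9, -22, 42] -> [-9, 22, -42] -> [-42, 22, -9]
  [11, 50, -19] -> [-11, -50, 19] -> [19, -50, -11]
  [-42, 46, -34, -43, -28, -37] -> [42, -46, 34, 43, 28, 37] -> [37, 28, 43, 34, -46, 42]
  [50, -5, 49, 39, 26, -14, -29, 38, -31] -> [-50, 5, -49, -39, -26, 14, 29, -38, 31] -> [31, -38, 29, 14, -26, -39, -49, 5, -50]
  [-33, 47, 30, 38, -46] -> [33, -47, -30, -38, 46] -> [46, -38, -30, -47, 33]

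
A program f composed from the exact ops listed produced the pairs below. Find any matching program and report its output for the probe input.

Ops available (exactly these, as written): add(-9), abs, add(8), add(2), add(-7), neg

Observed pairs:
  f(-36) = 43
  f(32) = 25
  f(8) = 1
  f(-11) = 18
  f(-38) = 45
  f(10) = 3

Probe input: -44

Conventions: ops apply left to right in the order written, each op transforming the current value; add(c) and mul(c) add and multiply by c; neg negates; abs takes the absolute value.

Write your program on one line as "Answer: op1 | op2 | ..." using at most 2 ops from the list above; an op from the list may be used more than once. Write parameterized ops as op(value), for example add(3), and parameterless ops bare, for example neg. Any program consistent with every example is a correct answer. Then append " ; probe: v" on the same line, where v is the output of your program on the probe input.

add(-7) | abs ; probe: 51

Check, running the answer program on each example:
  -36 -> -43 -> 43
  32 -> 25 -> 25
  8 -> 1 -> 1
  -11 -> -18 -> 18
  -38 -> -45 -> 45
  10 -> 3 -> 3
  probe: -44 -> -51 -> 51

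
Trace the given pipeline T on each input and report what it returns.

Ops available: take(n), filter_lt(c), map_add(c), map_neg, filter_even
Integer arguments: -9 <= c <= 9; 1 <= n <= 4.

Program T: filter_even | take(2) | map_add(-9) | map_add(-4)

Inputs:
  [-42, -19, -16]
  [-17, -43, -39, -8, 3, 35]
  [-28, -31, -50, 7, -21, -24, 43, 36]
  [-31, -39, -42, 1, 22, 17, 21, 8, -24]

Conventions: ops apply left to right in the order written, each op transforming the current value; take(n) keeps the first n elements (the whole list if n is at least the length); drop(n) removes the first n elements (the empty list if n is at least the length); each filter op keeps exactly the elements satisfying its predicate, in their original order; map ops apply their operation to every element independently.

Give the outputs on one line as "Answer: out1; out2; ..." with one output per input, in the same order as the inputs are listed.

[-55, -29]; [-21]; [-41, -63]; [-55, 9]

Execution, op by op:
  [-42, -19, -16] -> [-42, -16] -> [-42, -16] -> [-51, -25] -> [-55, -29]
  [-17, -43, -39, -8, 3, 35] -> [-8] -> [-8] -> [-17] -> [-21]
  [-28, -31, -50, 7, -21, -24, 43, 36] -> [-28, -50, -24, 36] -> [-28, -50] -> [-37, -59] -> [-41, -63]
  [-31, -39, -42, 1, 22, 17, 21, 8, -24] -> [-42, 22, 8, -24] -> [-42, 22] -> [-51, 13] -> [-55, 9]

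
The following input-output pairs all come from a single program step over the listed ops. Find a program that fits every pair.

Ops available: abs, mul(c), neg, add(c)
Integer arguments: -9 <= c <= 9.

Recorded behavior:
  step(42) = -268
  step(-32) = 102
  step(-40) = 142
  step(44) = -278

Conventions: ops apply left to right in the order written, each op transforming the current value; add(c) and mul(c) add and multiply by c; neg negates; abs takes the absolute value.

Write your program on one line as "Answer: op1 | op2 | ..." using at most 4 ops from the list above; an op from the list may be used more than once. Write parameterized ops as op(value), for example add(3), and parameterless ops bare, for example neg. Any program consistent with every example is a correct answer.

add(6) | add(6) | mul(-5) | add(2)

Check, running the answer program on each example:
  42 -> 48 -> 54 -> -270 -> -268
  -32 -> -26 -> -20 -> 100 -> 102
  -40 -> -34 -> -28 -> 140 -> 142
  44 -> 50 -> 56 -> -280 -> -278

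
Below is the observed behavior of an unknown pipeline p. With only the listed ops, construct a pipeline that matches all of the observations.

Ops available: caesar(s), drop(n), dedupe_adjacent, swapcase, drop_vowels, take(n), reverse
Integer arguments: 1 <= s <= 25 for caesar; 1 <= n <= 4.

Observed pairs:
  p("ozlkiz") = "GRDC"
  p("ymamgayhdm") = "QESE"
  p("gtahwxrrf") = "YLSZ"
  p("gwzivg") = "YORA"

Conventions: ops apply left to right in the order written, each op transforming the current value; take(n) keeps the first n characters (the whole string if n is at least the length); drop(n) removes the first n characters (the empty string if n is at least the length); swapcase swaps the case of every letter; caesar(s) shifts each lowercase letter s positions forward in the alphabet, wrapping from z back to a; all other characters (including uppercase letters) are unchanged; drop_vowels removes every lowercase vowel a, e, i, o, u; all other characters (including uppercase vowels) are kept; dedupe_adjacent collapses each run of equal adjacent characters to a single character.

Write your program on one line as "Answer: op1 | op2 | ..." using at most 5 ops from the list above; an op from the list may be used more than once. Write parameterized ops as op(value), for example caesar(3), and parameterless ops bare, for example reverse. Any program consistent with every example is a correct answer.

reverse | caesar(18) | reverse | take(4) | swapcase

Check, running the answer program on each example:
  "ozlkiz" -> "ziklzo" -> "racdrg" -> "grdcar" -> "grdc" -> "GRDC"
  "ymamgayhdm" -> "mdhyagmamy" -> "evzqsyeseq" -> "qeseysqzve" -> "qese" -> "QESE"
  "gtahwxrrf" -> "frrxwhatg" -> "xjjpozsly" -> "ylszopjjx" -> "ylsz" -> "YLSZ"
  "gwzivg" -> "gvizwg" -> "ynaroy" -> "yorany" -> "yora" -> "YORA"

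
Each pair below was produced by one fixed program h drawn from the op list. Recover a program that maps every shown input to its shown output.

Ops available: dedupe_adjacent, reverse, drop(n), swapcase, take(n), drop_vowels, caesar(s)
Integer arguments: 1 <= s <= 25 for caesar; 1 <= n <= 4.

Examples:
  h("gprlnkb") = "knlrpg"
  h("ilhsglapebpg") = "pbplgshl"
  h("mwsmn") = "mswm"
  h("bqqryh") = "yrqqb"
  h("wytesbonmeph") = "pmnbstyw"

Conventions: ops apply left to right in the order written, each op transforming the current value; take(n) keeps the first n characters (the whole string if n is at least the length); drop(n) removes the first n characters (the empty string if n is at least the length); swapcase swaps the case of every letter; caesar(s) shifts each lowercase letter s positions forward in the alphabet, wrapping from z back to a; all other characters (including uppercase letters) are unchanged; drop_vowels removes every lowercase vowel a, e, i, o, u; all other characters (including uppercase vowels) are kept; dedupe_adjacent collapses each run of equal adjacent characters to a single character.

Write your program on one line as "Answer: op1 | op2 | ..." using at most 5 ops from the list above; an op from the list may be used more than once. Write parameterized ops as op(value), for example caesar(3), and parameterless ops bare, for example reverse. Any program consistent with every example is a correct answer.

drop_vowels | swapcase | reverse | swapcase | drop(1)

Check, running the answer program on each example:
  "gprlnkb" -> "gprlnkb" -> "GPRLNKB" -> "BKNLRPG" -> "bknlrpg" -> "knlrpg"
  "ilhsglapebpg" -> "lhsglpbpg" -> "LHSGLPBPG" -> "GPBPLGSHL" -> "gpbplgshl" -> "pbplgshl"
  "mwsmn" -> "mwsmn" -> "MWSMN" -> "NMSWM" -> "nmswm" -> "mswm"
  "bqqryh" -> "bqqryh" -> "BQQRYH" -> "HYRQQB" -> "hyrqqb" -> "yrqqb"
  "wytesbonmeph" -> "wytsbnmph" -> "WYTSBNMPH" -> "HPMNBSTYW" -> "hpmnbstyw" -> "pmnbstyw"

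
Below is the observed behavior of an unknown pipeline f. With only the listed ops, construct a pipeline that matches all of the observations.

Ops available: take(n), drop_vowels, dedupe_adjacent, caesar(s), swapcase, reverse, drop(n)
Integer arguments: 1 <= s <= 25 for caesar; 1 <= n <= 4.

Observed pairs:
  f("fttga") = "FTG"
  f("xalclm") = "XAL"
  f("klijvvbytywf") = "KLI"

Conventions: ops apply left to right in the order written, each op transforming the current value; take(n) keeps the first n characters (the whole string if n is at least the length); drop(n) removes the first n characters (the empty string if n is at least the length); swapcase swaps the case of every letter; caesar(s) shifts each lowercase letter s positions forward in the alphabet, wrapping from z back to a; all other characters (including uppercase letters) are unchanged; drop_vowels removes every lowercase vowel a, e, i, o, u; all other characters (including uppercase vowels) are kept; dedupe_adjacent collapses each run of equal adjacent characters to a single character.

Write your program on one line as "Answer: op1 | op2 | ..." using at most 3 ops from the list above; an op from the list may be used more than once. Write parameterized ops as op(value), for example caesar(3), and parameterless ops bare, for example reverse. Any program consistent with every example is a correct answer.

swapcase | dedupe_adjacent | take(3)

Check, running the answer program on each example:
  "fttga" -> "FTTGA" -> "FTGA" -> "FTG"
  "xalclm" -> "XALCLM" -> "XALCLM" -> "XAL"
  "klijvvbytywf" -> "KLIJVVBYTYWF" -> "KLIJVBYTYWF" -> "KLI"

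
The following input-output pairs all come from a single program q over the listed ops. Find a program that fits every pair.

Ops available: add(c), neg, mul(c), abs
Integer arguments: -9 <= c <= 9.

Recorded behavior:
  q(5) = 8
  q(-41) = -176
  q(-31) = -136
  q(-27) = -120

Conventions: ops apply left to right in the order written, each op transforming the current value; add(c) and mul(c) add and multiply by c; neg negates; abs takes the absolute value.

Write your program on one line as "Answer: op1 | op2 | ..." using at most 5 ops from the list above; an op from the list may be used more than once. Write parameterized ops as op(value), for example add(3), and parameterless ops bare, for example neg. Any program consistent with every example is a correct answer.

neg | add(9) | add(1) | add(-7) | mul(-4)

Check, running the answer program on each example:
  5 -> -5 -> 4 -> 5 -> -2 -> 8
  -41 -> 41 -> 50 -> 51 -> 44 -> -176
  -31 -> 31 -> 40 -> 41 -> 34 -> -136
  -27 -> 27 -> 36 -> 37 -> 30 -> -120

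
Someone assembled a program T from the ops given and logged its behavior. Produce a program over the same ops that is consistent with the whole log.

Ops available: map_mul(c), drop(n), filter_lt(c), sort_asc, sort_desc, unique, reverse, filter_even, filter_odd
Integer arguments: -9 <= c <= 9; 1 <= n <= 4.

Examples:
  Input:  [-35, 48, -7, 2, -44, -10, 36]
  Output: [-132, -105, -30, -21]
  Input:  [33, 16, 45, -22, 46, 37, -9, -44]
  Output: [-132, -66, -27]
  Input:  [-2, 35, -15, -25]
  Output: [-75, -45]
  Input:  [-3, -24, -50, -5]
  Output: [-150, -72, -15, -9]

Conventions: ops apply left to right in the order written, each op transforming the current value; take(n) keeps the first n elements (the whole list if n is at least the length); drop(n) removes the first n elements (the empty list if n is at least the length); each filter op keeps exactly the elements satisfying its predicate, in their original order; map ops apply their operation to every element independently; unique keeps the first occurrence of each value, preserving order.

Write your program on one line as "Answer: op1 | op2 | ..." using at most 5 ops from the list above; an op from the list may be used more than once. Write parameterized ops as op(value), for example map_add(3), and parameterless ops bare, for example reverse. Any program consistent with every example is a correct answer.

sort_desc | filter_lt(-2) | map_mul(-3) | map_mul(-1) | sort_asc

Check, running the answer program on each example:
  [-35, 48, -7, 2, -44, -10, 36] -> [48, 36, 2, -7, -10, -35, -44] -> [-7, -10, -35, -44] -> [21, 30, 105, 132] -> [-21, -30, -105, -132] -> [-132, -105, -30, -21]
  [33, 16, 45, -22, 46, 37, -9, -44] -> [46, 45, 37, 33, 16, -9, -22, -44] -> [-9, -22, -44] -> [27, 66, 132] -> [-27, -66, -132] -> [-132, -66, -27]
  [-2, 35, -15, -25] -> [35, -2, -15, -25] -> [-15, -25] -> [45, 75] -> [-45, -75] -> [-75, -45]
  [-3, -24, -50, -5] -> [-3, -5, -24, -50] -> [-3, -5, -24, -50] -> [9, 15, 72, 150] -> [-9, -15, -72, -150] -> [-150, -72, -15, -9]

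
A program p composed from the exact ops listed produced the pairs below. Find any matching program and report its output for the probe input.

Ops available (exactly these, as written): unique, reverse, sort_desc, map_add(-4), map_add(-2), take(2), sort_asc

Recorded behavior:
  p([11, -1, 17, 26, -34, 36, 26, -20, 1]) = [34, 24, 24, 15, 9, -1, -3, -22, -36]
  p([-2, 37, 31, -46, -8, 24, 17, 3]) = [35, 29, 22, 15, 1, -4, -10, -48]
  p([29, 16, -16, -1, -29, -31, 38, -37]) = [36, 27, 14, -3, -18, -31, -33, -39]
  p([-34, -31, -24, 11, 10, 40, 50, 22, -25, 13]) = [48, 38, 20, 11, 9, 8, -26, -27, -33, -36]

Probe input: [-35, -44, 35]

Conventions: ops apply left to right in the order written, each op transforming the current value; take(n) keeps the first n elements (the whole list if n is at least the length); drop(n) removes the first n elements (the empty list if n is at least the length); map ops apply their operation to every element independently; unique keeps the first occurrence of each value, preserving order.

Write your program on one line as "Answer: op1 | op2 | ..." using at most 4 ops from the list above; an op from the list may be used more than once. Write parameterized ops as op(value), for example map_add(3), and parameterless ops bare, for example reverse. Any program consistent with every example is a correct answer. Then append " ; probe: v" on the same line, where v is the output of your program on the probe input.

map_add(-2) | sort_asc | sort_desc ; probe: [33, -37, -46]

Check, running the answer program on each example:
  [11, -1, 17, 26, -34, 36, 26, -20, 1] -> [9, -3, 15, 24, -36, 34, 24, -22, -1] -> [-36, -22, -3, -1, 9, 15, 24, 24, 34] -> [34, 24, 24, 15, 9, -1, -3, -22, -36]
  [-2, 37, 31, -46, -8, 24, 17, 3] -> [-4, 35, 29, -48, -10, 22, 15, 1] -> [-48, -10, -4, 1, 15, 22, 29, 35] -> [35, 29, 22, 15, 1, -4, -10, -48]
  [29, 16, -16, -1, -29, -31, 38, -37] -> [27, 14, -18, -3, -31, -33, 36, -39] -> [-39, -33, -31, -18, -3, 14, 27, 36] -> [36, 27, 14, -3, -18, -31, -33, -39]
  [-34, -31, -24, 11, 10, 40, 50, 22, -25, 13] -> [-36, -33, -26, 9, 8, 38, 48, 20, -27, 11] -> [-36, -33, -27, -26, 8, 9, 11, 20, 38, 48] -> [48, 38, 20, 11, 9, 8, -26, -27, -33, -36]
  probe: [-35, -44, 35] -> [-37, -46, 33] -> [-46, -37, 33] -> [33, -37, -46]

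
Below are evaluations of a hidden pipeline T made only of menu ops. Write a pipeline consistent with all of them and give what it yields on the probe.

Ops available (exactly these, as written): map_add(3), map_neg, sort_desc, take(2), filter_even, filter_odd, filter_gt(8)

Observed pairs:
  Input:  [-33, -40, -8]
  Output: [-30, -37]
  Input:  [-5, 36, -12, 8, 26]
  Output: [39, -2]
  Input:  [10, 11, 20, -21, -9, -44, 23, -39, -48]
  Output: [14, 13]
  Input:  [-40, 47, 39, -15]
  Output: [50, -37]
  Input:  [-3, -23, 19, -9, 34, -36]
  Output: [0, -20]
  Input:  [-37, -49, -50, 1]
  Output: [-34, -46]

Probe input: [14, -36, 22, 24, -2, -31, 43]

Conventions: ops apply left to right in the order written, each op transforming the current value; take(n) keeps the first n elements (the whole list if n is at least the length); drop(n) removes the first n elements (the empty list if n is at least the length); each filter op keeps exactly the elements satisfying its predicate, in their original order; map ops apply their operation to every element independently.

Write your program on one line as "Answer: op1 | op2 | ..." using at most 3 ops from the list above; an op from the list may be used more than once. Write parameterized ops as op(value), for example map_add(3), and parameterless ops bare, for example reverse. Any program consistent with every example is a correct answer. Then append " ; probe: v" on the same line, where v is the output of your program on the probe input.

map_add(3) | take(2) | sort_desc ; probe: [17, -33]

Check, running the answer program on each example:
  [-33, -40, -8] -> [-30, -37, -5] -> [-30, -37] -> [-30, -37]
  [-5, 36, -12, 8, 26] -> [-2, 39, -9, 11, 29] -> [-2, 39] -> [39, -2]
  [10, 11, 20, -21, -9, -44, 23, -39, -48] -> [13, 14, 23, -18, -6, -41, 26, -36, -45] -> [13, 14] -> [14, 13]
  [-40, 47, 39, -15] -> [-37, 50, 42, -12] -> [-37, 50] -> [50, -37]
  [-3, -23, 19, -9, 34, -36] -> [0, -20, 22, -6, 37, -33] -> [0, -20] -> [0, -20]
  [-37, -49, -50, 1] -> [-34, -46, -47, 4] -> [-34, -46] -> [-34, -46]
  probe: [14, -36, 22, 24, -2, -31, 43] -> [17, -33, 25, 27, 1, -28, 46] -> [17, -33] -> [17, -33]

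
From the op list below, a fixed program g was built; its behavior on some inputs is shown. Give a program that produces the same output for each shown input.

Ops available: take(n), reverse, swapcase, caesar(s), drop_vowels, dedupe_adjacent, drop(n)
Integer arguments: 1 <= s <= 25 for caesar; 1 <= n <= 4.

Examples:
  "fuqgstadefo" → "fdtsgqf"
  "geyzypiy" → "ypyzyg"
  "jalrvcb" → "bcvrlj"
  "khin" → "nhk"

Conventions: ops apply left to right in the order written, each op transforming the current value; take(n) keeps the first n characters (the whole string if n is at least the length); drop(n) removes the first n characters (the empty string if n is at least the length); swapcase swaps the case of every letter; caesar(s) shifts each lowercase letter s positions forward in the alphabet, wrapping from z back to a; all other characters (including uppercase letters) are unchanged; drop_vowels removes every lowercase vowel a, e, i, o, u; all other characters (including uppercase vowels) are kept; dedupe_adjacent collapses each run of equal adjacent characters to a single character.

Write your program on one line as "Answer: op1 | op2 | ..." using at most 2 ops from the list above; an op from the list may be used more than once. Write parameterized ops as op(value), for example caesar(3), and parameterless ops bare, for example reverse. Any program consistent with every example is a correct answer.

reverse | drop_vowels

Check, running the answer program on each example:
  "fuqgstadefo" -> "ofedatsgquf" -> "fdtsgqf"
  "geyzypiy" -> "yipyzyeg" -> "ypyzyg"
  "jalrvcb" -> "bcvrlaj" -> "bcvrlj"
  "khin" -> "nihk" -> "nhk"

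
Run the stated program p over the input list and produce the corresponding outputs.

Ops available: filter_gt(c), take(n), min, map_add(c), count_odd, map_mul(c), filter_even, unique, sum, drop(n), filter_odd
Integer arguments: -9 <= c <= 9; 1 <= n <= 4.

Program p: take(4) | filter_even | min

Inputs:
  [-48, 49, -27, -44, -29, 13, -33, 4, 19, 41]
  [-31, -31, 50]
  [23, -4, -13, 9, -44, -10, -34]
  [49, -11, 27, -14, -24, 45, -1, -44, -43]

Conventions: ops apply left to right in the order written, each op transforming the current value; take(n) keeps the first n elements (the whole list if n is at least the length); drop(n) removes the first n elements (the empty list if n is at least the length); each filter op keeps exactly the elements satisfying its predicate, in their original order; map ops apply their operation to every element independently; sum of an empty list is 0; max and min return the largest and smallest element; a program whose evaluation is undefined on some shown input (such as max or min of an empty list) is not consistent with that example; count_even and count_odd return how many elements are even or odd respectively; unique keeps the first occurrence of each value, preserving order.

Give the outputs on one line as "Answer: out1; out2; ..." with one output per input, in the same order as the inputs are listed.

Execution, op by op:
  [-48, 49, -27, -44, -29, 13, -33, 4, 19, 41] -> [-48, 49, -27, -44] -> [-48, -44] -> -48
  [-31, -31, 50] -> [-31, -31, 50] -> [50] -> 50
  [23, -4, -13, 9, -44, -10, -34] -> [23, -4, -13, 9] -> [-4] -> -4
  [49, -11, 27, -14, -24, 45, -1, -44, -43] -> [49, -11, 27, -14] -> [-14] -> -14

-48; 50; -4; -14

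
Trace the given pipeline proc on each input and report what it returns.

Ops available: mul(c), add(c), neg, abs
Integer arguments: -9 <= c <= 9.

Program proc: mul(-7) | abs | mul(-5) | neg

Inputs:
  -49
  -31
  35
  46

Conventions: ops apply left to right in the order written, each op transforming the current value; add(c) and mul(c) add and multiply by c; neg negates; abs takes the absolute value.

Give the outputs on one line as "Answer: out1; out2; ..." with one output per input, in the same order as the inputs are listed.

Execution, op by op:
  -49 -> 343 -> 343 -> -1715 -> 1715
  -31 -> 217 -> 217 -> -1085 -> 1085
  35 -> -245 -> 245 -> -1225 -> 1225
  46 -> -322 -> 322 -> -1610 -> 1610

1715; 1085; 1225; 1610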